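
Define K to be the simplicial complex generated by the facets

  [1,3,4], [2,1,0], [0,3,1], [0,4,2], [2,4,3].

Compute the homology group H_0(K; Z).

H_0 = Z.

Order the vertices as 0 < 1 < 2 < 3 < 4. Listing each simplex with vertices in this order, K has dimension 2 with simplices:

  0-simplices (5): [0], [1], [2], [3], [4]
  1-simplices (10): [0,1], [0,2], [0,3], [0,4], [1,2], [1,3], [1,4], [2,3], [2,4], [3,4]
  2-simplices (5): [0,1,2], [0,1,3], [0,2,4], [1,3,4], [2,3,4]

giving chain groups C_0 ≅ Z^5, C_1 ≅ Z^10, C_2 ≅ Z^5.

The boundary map ∂_1: C_1 → C_0 sends each edge [p,q] (with p < q) to q − p.
The 5×10 boundary matrix has rank 4 and Smith normal form diag(1,1,1,1).

Boundary ∂_2: C_2 → C_1 sends each 2-simplex [p,q,r] to [q,r] − [p,r] + [p,q]. For instance
  ∂[2,3,4] = [3,4] − [2,4] + [2,3],
  ∂[1,3,4] = [3,4] − [1,4] + [1,3].
As a 10×5 matrix over Z this has rank 5, with invariant factors (1,1,1,1,1).

Reading off H_k = ker ∂_k / im ∂_{k+1}:

  H_0: rank C_0 − rank ∂_1 = 5 − 4 = 1, and the invariant factors of ∂_1 are all 1, so H_0 = Z.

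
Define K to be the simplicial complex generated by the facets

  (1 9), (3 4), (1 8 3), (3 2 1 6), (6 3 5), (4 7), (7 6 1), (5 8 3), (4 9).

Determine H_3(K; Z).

H_3 = 0.

We work with the vertex ordering 1 < 2 < 3 < 4 < 5 < 6 < 7 < 8 < 9. The simplices of K, each written with vertices in increasing order, are:

  0-simplices (9): [1], [2], [3], [4], [5], [6], [7], [8], [9]
  1-simplices (17): [1,2], [1,3], [1,6], [1,7], [1,8], [1,9], [2,3], [2,6], [3,4], [3,5], [3,6], [3,8], [4,7], [4,9], [5,6], [5,8], [6,7]
  2-simplices (8): [1,2,3], [1,2,6], [1,3,6], [1,3,8], [1,6,7], [2,3,6], [3,5,6], [3,5,8]
  3-simplices (1): [1,2,3,6]

Hence C_0 ≅ Z^9, C_1 ≅ Z^17, C_2 ≅ Z^8, C_3 ≅ Z^1.

∂_1: C_1 → C_0 maps an edge to its endpoints' difference, ∂[p,q] = q − p.
As a 9×17 matrix over Z this has rank 8, with invariant factors (1,1,1,1,1,1,1,1).

Boundary ∂_2: C_2 → C_1 sends each 2-simplex [p,q,r] to [q,r] − [p,r] + [p,q]. For instance
  ∂[1,2,3] = [2,3] − [1,3] + [1,2],
  ∂[1,3,8] = [3,8] − [1,8] + [1,3].
This gives a 17×8 integer matrix of rank 7; reducing to Smith normal form yields diagonal entries (1,1,1,1,1,1,1).

Boundary ∂_3: C_3 → C_2 sends each 3-simplex σ to the alternating sum Σ_i (−1)^i (σ with its i-th vertex removed). For instance
  ∂[1,2,3,6] = [2,3,6] − [1,3,6] + [1,2,6] − [1,2,3].
The resulting 8×1 matrix has rank 1, and its Smith normal form has invariant factors (1).

Reading off H_k = ker ∂_k / im ∂_{k+1}:

  H_3: rank ker ∂_3 − rank ∂_4 = (1 − 1) − 0 = 0, and there is no ∂_4, so H_3 = 0.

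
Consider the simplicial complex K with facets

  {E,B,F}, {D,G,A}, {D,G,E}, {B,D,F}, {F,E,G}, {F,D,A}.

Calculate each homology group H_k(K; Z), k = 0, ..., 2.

Order the vertices as A < B < D < E < F < G. Listing each simplex with vertices in this order, K has dimension 2 with simplices:

  0-simplices (6): A, B, D, E, F, G
  1-simplices (12): AD, AF, AG, BD, BE, BF, DE, DF, DG, EF, EG, FG
  2-simplices (6): ADF, ADG, BDF, BEF, DEG, EFG

Hence C_0 ≅ Z^6, C_1 ≅ Z^12, C_2 ≅ Z^6.

Boundary ∂_1: C_1 → C_0 maps an edge to its endpoints' difference, ∂[p,q] = q − p. For instance
  ∂BD = D − B.
This gives a 6×12 integer matrix of rank 5; reducing to Smith normal form yields diagonal entries (1,1,1,1,1).

Boundary ∂_2: C_2 → C_1 sends each 2-simplex [p,q,r] to [q,r] − [p,r] + [p,q]. For instance
  ∂DEG = EG − DG + DE,
  ∂BEF = EF − BF + BE.
This gives a 12×6 integer matrix of rank 6; reducing to Smith normal form yields diagonal entries (1,1,1,1,1,1).

Now H_k = ker ∂_k / im ∂_{k+1}, so:

  H_0: rank C_0 − rank ∂_1 = 6 − 5 = 1, and the invariant factors of ∂_1 are all 1, so H_0 ≅ Z.
  H_1: rank ker ∂_1 − rank ∂_2 = (12 − 5) − 6 = 1, and the invariant factors of ∂_2 are all 1, so H_1 ≅ Z.
  H_2: rank ker ∂_2 − rank ∂_3 = (6 − 6) − 0 = 0, and there is no ∂_3, so H_2 ≅ 0.

(K is a triangulation of the cylinder S^1 x I.)

H_0 ≅ Z,  H_1 ≅ Z,  H_2 = 0.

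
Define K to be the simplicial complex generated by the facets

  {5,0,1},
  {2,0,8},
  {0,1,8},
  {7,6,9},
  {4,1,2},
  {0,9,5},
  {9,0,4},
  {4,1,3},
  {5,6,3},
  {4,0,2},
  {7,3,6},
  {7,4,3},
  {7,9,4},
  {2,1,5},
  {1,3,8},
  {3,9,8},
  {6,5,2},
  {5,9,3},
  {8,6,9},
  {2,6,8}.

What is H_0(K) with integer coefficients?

H_0 ≅ Z.

Take the total order 0 < 1 < 2 < 3 < 4 < 5 < 6 < 7 < 8 < 9 on the vertex set. Then K (dimension 2) consists of the simplices:

  0-simplices (10): [0], [1], [2], [3], [4], [5], [6], [7], [8], [9]
  1-simplices (30): (30 of them)
  2-simplices (20): (20 of them)

so the chain groups are C_0 ≅ Z^10, C_1 ≅ Z^30, C_2 ≅ Z^20.

Boundary ∂_1: C_1 → C_0 is given by ∂[p,q] = [q] − [p].
This gives a 10×30 integer matrix of rank 9; reducing to Smith normal form yields diagonal entries (1,1,1,1,1,1,1,1,1).

Boundary ∂_2: C_2 → C_1 sends each 2-simplex [p,q,r] to [q,r] − [p,r] + [p,q]. For instance
  ∂[6,7,9] = [7,9] − [6,9] + [6,7],
  ∂[0,2,8] = [2,8] − [0,8] + [0,2].
As a 30×20 matrix over Z this has rank 20, with invariant factors (1,1,1,1,1,1,1,1,1,1,1,1,1,1,1,1,1,1,1,2).

Reading off H_k = ker ∂_k / im ∂_{k+1}:

  H_0: rank C_0 − rank ∂_1 = 10 − 9 = 1, and the invariant factors of ∂_1 are all 1, so H_0 = Z.

(K is a triangulation of the Klein bottle.)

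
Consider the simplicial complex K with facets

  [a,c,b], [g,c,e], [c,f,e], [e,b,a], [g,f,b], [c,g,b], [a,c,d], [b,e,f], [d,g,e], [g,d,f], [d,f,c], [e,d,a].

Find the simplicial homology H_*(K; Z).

Take the total order a < b < c < d < e < f < g on the vertex set. Then K (dimension 2) consists of the simplices:

  0-simplices (7): a, b, c, d, e, f, g
  1-simplices (18): ab, ac, ad, ae, bc, be, bf, bg, cd, ce, cf, cg, de, df, dg, ef, eg, fg
  2-simplices (12): abc, abe, acd, ade, bcg, bef, bfg, cdf, cef, ceg, deg, dfg

so the chain groups are C_0 ≅ Z^7, C_1 ≅ Z^18, C_2 ≅ Z^12.

Boundary ∂_1: C_1 → C_0 maps an edge to its endpoints' difference, ∂[p,q] = q − p.
The 7×18 boundary matrix has rank 6 and Smith normal form diag(1,1,1,1,1,1).

∂_2: C_2 → C_1 sends each 2-simplex [p,q,r] to [q,r] − [p,r] + [p,q]. For instance
  ∂deg = eg − dg + de,
  ∂cef = ef − cf + ce.
As a 18×12 matrix over Z this has rank 12, with invariant factors (1,1,1,1,1,1,1,1,1,1,1,2).

Now H_k = ker ∂_k / im ∂_{k+1}, so:

  H_0: rank C_0 − rank ∂_1 = 7 − 6 = 1, and the invariant factors of ∂_1 are all 1, so H_0 ≅ Z.
  H_1: rank ker ∂_1 − rank ∂_2 = (18 − 6) − 12 = 0, and ∂_2 has invariant factor 2 > 1, so H_1 ≅ Z_2.
  H_2: rank ker ∂_2 − rank ∂_3 = (12 − 12) − 0 = 0, and there is no ∂_3, so H_2 ≅ 0.

(K is a triangulation of the real projective plane RP^2.)

H_0 ≅ Z,  H_1 ≅ Z_2,  H_2 = 0.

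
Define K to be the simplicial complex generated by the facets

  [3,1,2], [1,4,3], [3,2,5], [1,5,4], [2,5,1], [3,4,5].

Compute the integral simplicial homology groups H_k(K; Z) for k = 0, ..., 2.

We work with the vertex ordering 1 < 2 < 3 < 4 < 5. The simplices of K, each written with vertices in increasing order, are:

  0-simplices (5): [1], [2], [3], [4], [5]
  1-simplices (9): [1,2], [1,3], [1,4], [1,5], [2,3], [2,5], [3,4], [3,5], [4,5]
  2-simplices (6): [1,2,3], [1,2,5], [1,3,4], [1,4,5], [2,3,5], [3,4,5]

so the chain groups are C_0 ≅ Z^5, C_1 ≅ Z^9, C_2 ≅ Z^6.

∂_1: C_1 → C_0 maps an edge to its endpoints' difference, ∂[p,q] = q − p. For instance
  ∂[4,5] = [5] − [4].
This gives a 5×9 integer matrix of rank 4; reducing to Smith normal form yields diagonal entries (1,1,1,1).

The boundary map ∂_2: C_2 → C_1 maps a triangle to the signed sum of its edges. For instance
  ∂[1,4,5] = [4,5] − [1,5] + [1,4],
  ∂[1,2,5] = [2,5] − [1,5] + [1,2].
As a 9×6 matrix over Z this has rank 5, with invariant factors (1,1,1,1,1).

Now H_k = ker ∂_k / im ∂_{k+1}, so:

  H_0: rank C_0 − rank ∂_1 = 5 − 4 = 1, and the invariant factors of ∂_1 are all 1, so H_0 = Z.
  H_1: rank ker ∂_1 − rank ∂_2 = (9 − 4) − 5 = 0, and the invariant factors of ∂_2 are all 1, so H_1 = 0.
  H_2: rank ker ∂_2 − rank ∂_3 = (6 − 5) − 0 = 1, and there is no ∂_3, so H_2 = Z.

H_0 = Z,  H_1 = 0,  H_2 = Z.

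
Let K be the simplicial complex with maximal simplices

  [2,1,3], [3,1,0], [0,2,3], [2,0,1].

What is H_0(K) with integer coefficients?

H_0 ≅ Z.

Take the total order 0 < 1 < 2 < 3 on the vertex set. Then K (dimension 2) consists of the simplices:

  0-simplices (4): [0], [1], [2], [3]
  1-simplices (6): [0,1], [0,2], [0,3], [1,2], [1,3], [2,3]
  2-simplices (4): [0,1,2], [0,1,3], [0,2,3], [1,2,3]

Hence C_0 ≅ Z^4, C_1 ≅ Z^6, C_2 ≅ Z^4.

∂_1: C_1 → C_0 maps an edge to its endpoints' difference, ∂[p,q] = q − p.
The 4×6 boundary matrix has rank 3 and Smith normal form diag(1,1,1).

Boundary ∂_2: C_2 → C_1 acts by ∂[p,q,r] = [q,r] − [p,r] + [p,q]. For instance
  ∂[1,2,3] = [2,3] − [1,3] + [1,2],
  ∂[0,2,3] = [2,3] − [0,3] + [0,2].
The 6×4 boundary matrix has rank 3 and Smith normal form diag(1,1,1).

Now H_k = ker ∂_k / im ∂_{k+1}, so:

  H_0: rank C_0 − rank ∂_1 = 4 − 3 = 1, and the invariant factors of ∂_1 are all 1, so H_0 = Z.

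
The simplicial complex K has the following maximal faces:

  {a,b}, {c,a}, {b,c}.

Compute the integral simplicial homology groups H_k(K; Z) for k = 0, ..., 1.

H_0 = Z,  H_1 = Z.

Order the vertices as a < b < c. Listing each simplex with vertices in this order, K has dimension 1 with simplices:

  0-simplices (3): a, b, c
  1-simplices (3): ab, ac, bc

Hence C_0 ≅ Z^3, C_1 ≅ Z^3.

∂_1: C_1 → C_0 is given by ∂[p,q] = [q] − [p].
This gives a 3×3 integer matrix of rank 2; reducing to Smith normal form yields diagonal entries (1,1).

Computing H_k = (kernel of ∂_k) / (image of ∂_{k+1}):

  H_0: rank C_0 − rank ∂_1 = 3 − 2 = 1, and the invariant factors of ∂_1 are all 1, so H_0 ≅ Z.
  H_1: rank ker ∂_1 − rank ∂_2 = (3 − 2) − 0 = 1, and there is no ∂_2, so H_1 ≅ Z.

(K is a triangulation of the circle S^1.)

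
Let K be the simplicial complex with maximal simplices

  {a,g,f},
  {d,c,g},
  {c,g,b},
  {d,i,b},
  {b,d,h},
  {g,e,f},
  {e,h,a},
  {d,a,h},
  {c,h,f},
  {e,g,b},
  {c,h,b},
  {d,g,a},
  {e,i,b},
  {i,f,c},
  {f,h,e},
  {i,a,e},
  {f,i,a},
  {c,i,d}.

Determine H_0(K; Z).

H_0 = Z.

We work with the vertex ordering a < b < c < d < e < f < g < h < i. The simplices of K, each written with vertices in increasing order, are:

  0-simplices (9): a, b, c, d, e, f, g, h, i
  1-simplices (27): ad, ae, af, ag, ah, ai, bc, bd, be, bg, bh, bi, cd, cf, cg, ch, ci, dg, dh, di, ef, eg, eh, ei, fg, fh, fi
  2-simplices (18): adg, adh, aeh, aei, afg, afi, bcg, bch, bdh, bdi, beg, bei, cdg, cdi, cfh, cfi, efg, efh

giving chain groups C_0 ≅ Z^9, C_1 ≅ Z^27, C_2 ≅ Z^18.

∂_1: C_1 → C_0 is given by ∂[p,q] = [q] − [p].
The resulting 9×27 matrix has rank 8, and its Smith normal form has invariant factors (1,1,1,1,1,1,1,1).

Boundary ∂_2: C_2 → C_1 maps a triangle to the signed sum of its edges. For instance
  ∂adg = dg − ag + ad,
  ∂bdh = dh − bh + bd.
The resulting 27×18 matrix has rank 18, and its Smith normal form has invariant factors (1,1,1,1,1,1,1,1,1,1,1,1,1,1,1,1,1,2).

Now H_k = ker ∂_k / im ∂_{k+1}, so:

  H_0: rank C_0 − rank ∂_1 = 9 − 8 = 1, and the invariant factors of ∂_1 are all 1, so H_0 ≅ Z.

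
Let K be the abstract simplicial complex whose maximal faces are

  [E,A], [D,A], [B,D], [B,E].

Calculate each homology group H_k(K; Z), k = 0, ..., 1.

Order the vertices as A < B < D < E. Listing each simplex with vertices in this order, K has dimension 1 with simplices:

  0-simplices (4): A, B, D, E
  1-simplices (4): AD, AE, BD, BE

Hence C_0 ≅ Z^4, C_1 ≅ Z^4.

Boundary ∂_1: C_1 → C_0 is given by ∂[p,q] = [q] − [p].
The 4×4 boundary matrix has rank 3 and Smith normal form diag(1,1,1).

Now H_k = ker ∂_k / im ∂_{k+1}, so:

  H_0: rank C_0 − rank ∂_1 = 4 − 3 = 1, and the invariant factors of ∂_1 are all 1, so H_0 ≅ Z.
  H_1: rank ker ∂_1 − rank ∂_2 = (4 − 3) − 0 = 1, and there is no ∂_2, so H_1 ≅ Z.

As a check, the Euler characteristic is 4 − 4 = 0, which agrees with 1 − 1 = 0.

H_0 ≅ Z,  H_1 ≅ Z.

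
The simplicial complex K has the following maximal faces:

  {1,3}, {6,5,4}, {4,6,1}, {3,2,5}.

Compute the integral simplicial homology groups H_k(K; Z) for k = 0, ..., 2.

Take the total order 1 < 2 < 3 < 4 < 5 < 6 on the vertex set. Then K (dimension 2) consists of the simplices:

  0-simplices (6): [1], [2], [3], [4], [5], [6]
  1-simplices (9): [1,3], [1,4], [1,6], [2,3], [2,5], [3,5], [4,5], [4,6], [5,6]
  2-simplices (3): [1,4,6], [2,3,5], [4,5,6]

Hence C_0 ≅ Z^6, C_1 ≅ Z^9, C_2 ≅ Z^3.

∂_1: C_1 → C_0 is given by ∂[p,q] = [q] − [p]. For instance
  ∂[4,5] = [5] − [4].
The 6×9 boundary matrix has rank 5 and Smith normal form diag(1,1,1,1,1).

The boundary map ∂_2: C_2 → C_1 maps a triangle to the signed sum of its edges. For instance
  ∂[2,3,5] = [3,5] − [2,5] + [2,3],
  ∂[4,5,6] = [5,6] − [4,6] + [4,5].
The 9×3 boundary matrix has rank 3 and Smith normal form diag(1,1,1).

Reading off H_k = ker ∂_k / im ∂_{k+1}:

  H_0: rank C_0 − rank ∂_1 = 6 − 5 = 1, and the invariant factors of ∂_1 are all 1, so H_0 ≅ Z.
  H_1: rank ker ∂_1 − rank ∂_2 = (9 − 5) − 3 = 1, and the invariant factors of ∂_2 are all 1, so H_1 ≅ Z.
  H_2: rank ker ∂_2 − rank ∂_3 = (3 − 3) − 0 = 0, and there is no ∂_3, so H_2 ≅ 0.

As a check, the Euler characteristic is 6 − 9 + 3 = 0, which agrees with 1 − 1 + 0 = 0.

H_0 = Z,  H_1 = Z,  H_2 = 0.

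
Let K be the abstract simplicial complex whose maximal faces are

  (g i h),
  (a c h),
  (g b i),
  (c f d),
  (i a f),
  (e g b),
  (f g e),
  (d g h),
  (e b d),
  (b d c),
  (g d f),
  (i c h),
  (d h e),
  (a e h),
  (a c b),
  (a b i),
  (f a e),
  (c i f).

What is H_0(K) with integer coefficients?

H_0 ≅ Z.

We work with the vertex ordering a < b < c < d < e < f < g < h < i. The simplices of K, each written with vertices in increasing order, are:

  0-simplices (9): a, b, c, d, e, f, g, h, i
  1-simplices (27): ab, ac, ae, af, ah, ai, bc, bd, be, bg, bi, cd, cf, ch, ci, de, df, dg, dh, ef, eg, eh, fg, fi, gh, gi, hi
  2-simplices (18): abc, abi, ach, aef, aeh, afi, bcd, bde, beg, bgi, cdf, cfi, chi, deh, dfg, dgh, efg, ghi

Hence C_0 ≅ Z^9, C_1 ≅ Z^27, C_2 ≅ Z^18.

The boundary map ∂_1: C_1 → C_0 maps an edge to its endpoints' difference, ∂[p,q] = q − p.
This gives a 9×27 integer matrix of rank 8; reducing to Smith normal form yields diagonal entries (1,1,1,1,1,1,1,1).

The boundary map ∂_2: C_2 → C_1 sends each 2-simplex [p,q,r] to [q,r] − [p,r] + [p,q]. For instance
  ∂afi = fi − ai + af,
  ∂abc = bc − ac + ab.
The resulting 27×18 matrix has rank 18, and its Smith normal form has invariant factors (1,1,1,1,1,1,1,1,1,1,1,1,1,1,1,1,1,2).

Now H_k = ker ∂_k / im ∂_{k+1}, so:

  H_0: rank C_0 − rank ∂_1 = 9 − 8 = 1, and the invariant factors of ∂_1 are all 1, so H_0 = Z.

(K is a triangulation of the Klein bottle.)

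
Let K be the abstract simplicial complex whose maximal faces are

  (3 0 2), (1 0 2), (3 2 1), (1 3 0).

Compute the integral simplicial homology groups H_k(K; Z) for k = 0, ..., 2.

H_0 = Z,  H_1 = 0,  H_2 = Z.

Order the vertices as 0 < 1 < 2 < 3. Listing each simplex with vertices in this order, K has dimension 2 with simplices:

  0-simplices (4): [0], [1], [2], [3]
  1-simplices (6): [0,1], [0,2], [0,3], [1,2], [1,3], [2,3]
  2-simplices (4): [0,1,2], [0,1,3], [0,2,3], [1,2,3]

giving chain groups C_0 ≅ Z^4, C_1 ≅ Z^6, C_2 ≅ Z^4.

∂_1: C_1 → C_0 maps an edge to its endpoints' difference, ∂[p,q] = q − p. For instance
  ∂[2,3] = [3] − [2].
As a 4×6 matrix over Z this has rank 3, with invariant factors (1,1,1).

Boundary ∂_2: C_2 → C_1 sends each 2-simplex [p,q,r] to [q,r] − [p,r] + [p,q]. For instance
  ∂[0,1,3] = [1,3] − [0,3] + [0,1],
  ∂[0,2,3] = [2,3] − [0,3] + [0,2].
The resulting 6×4 matrix has rank 3, and its Smith normal form has invariant factors (1,1,1).

From H_k ≅ ker(∂_k) / im(∂_{k+1}) we obtain:

  H_0: rank C_0 − rank ∂_1 = 4 − 3 = 1, and the invariant factors of ∂_1 are all 1, so H_0 ≅ Z.
  H_1: rank ker ∂_1 − rank ∂_2 = (6 − 3) − 3 = 0, and the invariant factors of ∂_2 are all 1, so H_1 ≅ 0.
  H_2: rank ker ∂_2 − rank ∂_3 = (4 − 3) − 0 = 1, and there is no ∂_3, so H_2 ≅ Z.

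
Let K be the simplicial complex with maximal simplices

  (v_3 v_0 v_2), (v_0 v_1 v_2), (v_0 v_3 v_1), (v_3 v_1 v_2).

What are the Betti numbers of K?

b_0 = 1, b_1 = 0, b_2 = 1.

We work with the vertex ordering v_0 < v_1 < v_2 < v_3. The simplices of K, each written with vertices in increasing order, are:

  0-simplices (4): [v_0], [v_1], [v_2], [v_3]
  1-simplices (6): [v_0,v_1], [v_0,v_2], [v_0,v_3], [v_1,v_2], [v_1,v_3], [v_2,v_3]
  2-simplices (4): [v_0,v_1,v_2], [v_0,v_1,v_3], [v_0,v_2,v_3], [v_1,v_2,v_3]

Hence C_0 ≅ Z^4, C_1 ≅ Z^6, C_2 ≅ Z^4.

The boundary map ∂_1: C_1 → C_0 maps an edge to its endpoints' difference, ∂[p,q] = q − p.
This gives a 4×6 integer matrix of rank 3; reducing to Smith normal form yields diagonal entries (1,1,1).

Boundary ∂_2: C_2 → C_1 maps a triangle to the signed sum of its edges. For instance
  ∂[v_0,v_1,v_2] = [v_1,v_2] − [v_0,v_2] + [v_0,v_1],
  ∂[v_0,v_2,v_3] = [v_2,v_3] − [v_0,v_3] + [v_0,v_2].
As a 6×4 matrix over Z this has rank 3, with invariant factors (1,1,1).

Computing H_k = (kernel of ∂_k) / (image of ∂_{k+1}):

  H_0: rank C_0 − rank ∂_1 = 4 − 3 = 1, and the invariant factors of ∂_1 are all 1, so H_0 = Z.
  H_1: rank ker ∂_1 − rank ∂_2 = (6 − 3) − 3 = 0, and the invariant factors of ∂_2 are all 1, so H_1 = 0.
  H_2: rank ker ∂_2 − rank ∂_3 = (4 − 3) − 0 = 1, and there is no ∂_3, so H_2 = Z.

As a check, the Euler characteristic is 4 − 6 + 4 = 2, which agrees with 1 − 0 + 1 = 2.

Hence the Betti numbers are b_0 = 1, b_1 = 0, b_2 = 1.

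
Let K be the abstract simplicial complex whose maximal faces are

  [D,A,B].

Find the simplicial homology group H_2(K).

H_2 ≅ 0.

K has 3 vertices, 3 edges, 1 triangle.
rank ∂_2 = 1, rank ∂_3 = 0 ⇒ b_2 = 1 − 1 − 0 = 0. So H_2 = 0.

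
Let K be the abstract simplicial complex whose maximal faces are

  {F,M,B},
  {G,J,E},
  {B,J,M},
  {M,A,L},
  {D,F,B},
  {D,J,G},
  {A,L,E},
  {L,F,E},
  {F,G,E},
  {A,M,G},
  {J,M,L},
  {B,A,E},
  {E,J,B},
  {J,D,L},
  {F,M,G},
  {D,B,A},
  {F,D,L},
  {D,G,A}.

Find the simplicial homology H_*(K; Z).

We work with the vertex ordering A < B < D < E < F < G < J < L < M. The simplices of K, each written with vertices in increasing order, are:

  0-simplices (9): A, B, D, E, F, G, J, L, M
  1-simplices (27): AB, AD, AE, AG, AL, AM, BD, BE, BF, BJ, BM, DF, DG, DJ, DL, EF, EG, EJ, EL, FG, FL, FM, GJ, GM, JL, JM, LM
  2-simplices (18): ABD, ABE, ADG, AEL, AGM, ALM, BDF, BEJ, BFM, BJM, DFL, DGJ, DJL, EFG, EFL, EGJ, FGM, JLM

giving chain groups C_0 ≅ Z^9, C_1 ≅ Z^27, C_2 ≅ Z^18.

The boundary map ∂_1: C_1 → C_0 is given by ∂[p,q] = [q] − [p].
The resulting 9×27 matrix has rank 8, and its Smith normal form has invariant factors (1,1,1,1,1,1,1,1).

∂_2: C_2 → C_1 acts by ∂[p,q,r] = [q,r] − [p,r] + [p,q]. For instance
  ∂JLM = LM − JM + JL,
  ∂EFG = FG − EG + EF.
This gives a 27×18 integer matrix of rank 17; reducing to Smith normal form yields diagonal entries (1,1,1,1,1,1,1,1,1,1,1,1,1,1,1,1,1).

Computing H_k = (kernel of ∂_k) / (image of ∂_{k+1}):

  H_0: rank C_0 − rank ∂_1 = 9 − 8 = 1, and the invariant factors of ∂_1 are all 1, so H_0 = Z.
  H_1: rank ker ∂_1 − rank ∂_2 = (27 − 8) − 17 = 2, and the invariant factors of ∂_2 are all 1, so H_1 = Z^2.
  H_2: rank ker ∂_2 − rank ∂_3 = (18 − 17) − 0 = 1, and there is no ∂_3, so H_2 = Z.

(K is a triangulation of the torus T^2.)

H_0 = Z,  H_1 = Z^2,  H_2 = Z.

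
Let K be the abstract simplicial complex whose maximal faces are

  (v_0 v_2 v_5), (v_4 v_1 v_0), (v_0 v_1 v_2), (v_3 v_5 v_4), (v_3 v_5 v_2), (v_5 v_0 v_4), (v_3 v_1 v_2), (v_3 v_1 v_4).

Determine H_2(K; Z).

H_2 ≅ Z.

We work with the vertex ordering v_0 < v_1 < v_2 < v_3 < v_4 < v_5. The simplices of K, each written with vertices in increasing order, are:

  0-simplices (6): [v_0], [v_1], [v_2], [v_3], [v_4], [v_5]
  1-simplices (12): [v_0,v_1], [v_0,v_2], [v_0,v_4], [v_0,v_5], [v_1,v_2], [v_1,v_3], [v_1,v_4], [v_2,v_3], [v_2,v_5], [v_3,v_4], [v_3,v_5], [v_4,v_5]
  2-simplices (8): [v_0,v_1,v_2], [v_0,v_1,v_4], [v_0,v_2,v_5], [v_0,v_4,v_5], [v_1,v_2,v_3], [v_1,v_3,v_4], [v_2,v_3,v_5], [v_3,v_4,v_5]

Hence C_0 ≅ Z^6, C_1 ≅ Z^12, C_2 ≅ Z^8.

Boundary ∂_1: C_1 → C_0 is given by ∂[p,q] = [q] − [p]. For instance
  ∂[v_1,v_2] = [v_2] − [v_1].
The resulting 6×12 matrix has rank 5, and its Smith normal form has invariant factors (1,1,1,1,1).

Boundary ∂_2: C_2 → C_1 maps a triangle to the signed sum of its edges. For instance
  ∂[v_0,v_1,v_2] = [v_1,v_2] − [v_0,v_2] + [v_0,v_1],
  ∂[v_1,v_2,v_3] = [v_2,v_3] − [v_1,v_3] + [v_1,v_2].
This gives a 12×8 integer matrix of rank 7; reducing to Smith normal form yields diagonal entries (1,1,1,1,1,1,1).

Now H_k = ker ∂_k / im ∂_{k+1}, so:

  H_2: rank ker ∂_2 − rank ∂_3 = (8 − 7) − 0 = 1, and there is no ∂_3, so H_2 = Z.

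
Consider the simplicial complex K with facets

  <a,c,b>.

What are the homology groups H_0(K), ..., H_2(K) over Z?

H_0 = Z,  H_1 = 0,  H_2 = 0.

K has 3 vertices, 3 edges, 1 triangle.
rank ∂_0 = 0, rank ∂_1 = 2 ⇒ b_0 = 3 − 0 − 2 = 1; all invariant factors of ∂_1 are 1 so no torsion. So H_0 ≅ Z.
rank ∂_1 = 2, rank ∂_2 = 1 ⇒ b_1 = 3 − 2 − 1 = 0; all invariant factors of ∂_2 are 1 so no torsion. So H_1 ≅ 0.
rank ∂_2 = 1, rank ∂_3 = 0 ⇒ b_2 = 1 − 1 − 0 = 0. So H_2 ≅ 0.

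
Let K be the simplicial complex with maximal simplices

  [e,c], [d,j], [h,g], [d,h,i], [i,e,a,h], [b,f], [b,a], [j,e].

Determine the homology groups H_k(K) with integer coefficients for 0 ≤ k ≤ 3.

Order the vertices as a < b < c < d < e < f < g < h < i < j. Listing each simplex with vertices in this order, K has dimension 3 with simplices:

  0-simplices (10): a, b, c, d, e, f, g, h, i, j
  1-simplices (14): ab, ae, ah, ai, bf, ce, dh, di, dj, eh, ei, ej, gh, hi
  2-simplices (5): aeh, aei, ahi, dhi, ehi
  3-simplices (1): aehi

Hence C_0 ≅ Z^10, C_1 ≅ Z^14, C_2 ≅ Z^5, C_3 ≅ Z^1.

∂_1: C_1 → C_0 maps an edge to its endpoints' difference, ∂[p,q] = q − p.
The resulting 10×14 matrix has rank 9, and its Smith normal form has invariant factors (1,1,1,1,1,1,1,1,1).

Boundary ∂_2: C_2 → C_1 maps a triangle to the signed sum of its edges. For instance
  ∂ehi = hi − ei + eh,
  ∂ahi = hi − ai + ah.
As a 14×5 matrix over Z this has rank 4, with invariant factors (1,1,1,1).

The boundary map ∂_3: C_3 → C_2 sends each 3-simplex σ to the alternating sum Σ_i (−1)^i (σ with its i-th vertex removed). For instance
  ∂aehi = ehi − ahi + aei − aeh.
This gives a 5×1 integer matrix of rank 1; reducing to Smith normal form yields diagonal entries (1).

Computing H_k = (kernel of ∂_k) / (image of ∂_{k+1}):

  H_0: rank C_0 − rank ∂_1 = 10 − 9 = 1, and the invariant factors of ∂_1 are all 1, so H_0 ≅ Z.
  H_1: rank ker ∂_1 − rank ∂_2 = (14 − 9) − 4 = 1, and the invariant factors of ∂_2 are all 1, so H_1 ≅ Z.
  H_2: rank ker ∂_2 − rank ∂_3 = (5 − 4) − 1 = 0, and the invariant factors of ∂_3 are all 1, so H_2 ≅ 0.
  H_3: rank ker ∂_3 − rank ∂_4 = (1 − 1) − 0 = 0, and there is no ∂_4, so H_3 ≅ 0.

H_0 = Z,  H_1 = Z,  H_2 = 0,  H_3 = 0.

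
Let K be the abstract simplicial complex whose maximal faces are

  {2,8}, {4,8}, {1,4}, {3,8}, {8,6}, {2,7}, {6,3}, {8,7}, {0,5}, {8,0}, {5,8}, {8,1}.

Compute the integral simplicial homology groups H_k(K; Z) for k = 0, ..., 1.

H_0 = Z,  H_1 = Z^4.

Take the total order 0 < 1 < 2 < 3 < 4 < 5 < 6 < 7 < 8 on the vertex set. Then K (dimension 1) consists of the simplices:

  0-simplices (9): [0], [1], [2], [3], [4], [5], [6], [7], [8]
  1-simplices (12): [0,5], [0,8], [1,4], [1,8], [2,7], [2,8], [3,6], [3,8], [4,8], [5,8], [6,8], [7,8]

Hence C_0 ≅ Z^9, C_1 ≅ Z^12.

Boundary ∂_1: C_1 → C_0 maps an edge to its endpoints' difference, ∂[p,q] = q − p. For instance
  ∂[1,4] = [4] − [1].
The resulting 9×12 matrix has rank 8, and its Smith normal form has invariant factors (1,1,1,1,1,1,1,1).

Now H_k = ker ∂_k / im ∂_{k+1}, so:

  H_0: rank C_0 − rank ∂_1 = 9 − 8 = 1, and the invariant factors of ∂_1 are all 1, so H_0 ≅ Z.
  H_1: rank ker ∂_1 − rank ∂_2 = (12 − 8) − 0 = 4, and there is no ∂_2, so H_1 ≅ Z^4.

As a check, the Euler characteristic is 9 − 12 = -3, which agrees with 1 − 4 = -3.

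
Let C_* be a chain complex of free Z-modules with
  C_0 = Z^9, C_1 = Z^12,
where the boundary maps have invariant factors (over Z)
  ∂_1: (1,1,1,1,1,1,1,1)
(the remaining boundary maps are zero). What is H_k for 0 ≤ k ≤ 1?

H_0 = Z,  H_1 = Z^4.

H_0: b_0 = 9 − 0 − 8 = 1; torsion from ∂_1 factors > 1: none. So H_0 = Z.
H_1: b_1 = 12 − 8 − 0 = 4; torsion from ∂_2 factors > 1: none. So H_1 = Z^4.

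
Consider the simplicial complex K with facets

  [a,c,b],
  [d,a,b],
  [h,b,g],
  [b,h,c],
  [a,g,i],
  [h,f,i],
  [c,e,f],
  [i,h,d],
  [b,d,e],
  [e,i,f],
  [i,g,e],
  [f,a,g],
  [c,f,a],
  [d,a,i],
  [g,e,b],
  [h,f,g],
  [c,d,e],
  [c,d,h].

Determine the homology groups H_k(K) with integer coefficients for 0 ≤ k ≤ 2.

H_0 = Z,  H_1 = Z ⊕ Z/2Z,  H_2 = 0.

K has 9 vertices, 27 edges, 18 triangles.
rank ∂_0 = 0, rank ∂_1 = 8 ⇒ b_0 = 9 − 0 − 8 = 1; all invariant factors of ∂_1 are 1 so no torsion. So H_0 = Z.
rank ∂_1 = 8, rank ∂_2 = 18 ⇒ b_1 = 27 − 8 − 18 = 1; ∂_2 has invariant factor(s) [2] giving torsion. So H_1 = Z ⊕ Z/2Z.
rank ∂_2 = 18, rank ∂_3 = 0 ⇒ b_2 = 18 − 18 − 0 = 0. So H_2 = 0.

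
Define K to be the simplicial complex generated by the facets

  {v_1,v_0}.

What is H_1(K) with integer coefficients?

H_1 = 0.

Order the vertices as v_0 < v_1. Listing each simplex with vertices in this order, K has dimension 1 with simplices:

  0-simplices (2): [v_0], [v_1]
  1-simplices (1): [v_0,v_1]

giving chain groups C_0 ≅ Z^2, C_1 ≅ Z^1.

∂_1: C_1 → C_0 maps an edge to its endpoints' difference, ∂[p,q] = q − p. For instance
  ∂[v_0,v_1] = [v_1] − [v_0].
The 2×1 boundary matrix has rank 1 and Smith normal form diag(1).

Now H_k = ker ∂_k / im ∂_{k+1}, so:

  H_1: rank ker ∂_1 − rank ∂_2 = (1 − 1) − 0 = 0, and there is no ∂_2, so H_1 = 0.

(K is a triangulation of the 1-simplex.)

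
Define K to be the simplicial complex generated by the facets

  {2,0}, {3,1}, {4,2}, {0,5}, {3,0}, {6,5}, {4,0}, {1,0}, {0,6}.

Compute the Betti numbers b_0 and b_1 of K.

We work with the vertex ordering 0 < 1 < 2 < 3 < 4 < 5 < 6. The simplices of K, each written with vertices in increasing order, are:

  0-simplices (7): [0], [1], [2], [3], [4], [5], [6]
  1-simplices (9): [0,1], [0,2], [0,3], [0,4], [0,5], [0,6], [1,3], [2,4], [5,6]

giving chain groups C_0 ≅ Z^7, C_1 ≅ Z^9.

Boundary ∂_1: C_1 → C_0 is given by ∂[p,q] = [q] − [p]. For instance
  ∂[0,2] = [2] − [0].
As a 7×9 matrix over Z this has rank 6, with invariant factors (1,1,1,1,1,1).

From H_k ≅ ker(∂_k) / im(∂_{k+1}) we obtain:

  H_0: rank C_0 − rank ∂_1 = 7 − 6 = 1, and the invariant factors of ∂_1 are all 1, so H_0 ≅ Z.
  H_1: rank ker ∂_1 − rank ∂_2 = (9 − 6) − 0 = 3, and there is no ∂_2, so H_1 ≅ Z^3.

Hence the Betti numbers are b_0 = 1, b_1 = 3.

b_0 = 1, b_1 = 3.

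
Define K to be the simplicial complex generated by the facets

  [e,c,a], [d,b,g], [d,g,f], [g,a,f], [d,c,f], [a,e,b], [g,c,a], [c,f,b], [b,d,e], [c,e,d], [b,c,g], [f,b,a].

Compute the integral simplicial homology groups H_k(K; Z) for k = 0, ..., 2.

Fix the vertex order a < b < c < d < e < f < g and write every simplex with vertices in increasing order. Then dim K = 2 and the simplices of K are:

  0-simplices (7): a, b, c, d, e, f, g
  1-simplices (18): ab, ac, ae, af, ag, bc, bd, be, bf, bg, cd, ce, cf, cg, de, df, dg, fg
  2-simplices (12): abe, abf, ace, acg, afg, bcf, bcg, bde, bdg, cde, cdf, dfg

Hence C_0 ≅ Z^7, C_1 ≅ Z^18, C_2 ≅ Z^12.

The boundary map ∂_1: C_1 → C_0 is given by ∂[p,q] = [q] − [p].
As a 7×18 matrix over Z this has rank 6, with invariant factors (1,1,1,1,1,1).

The boundary map ∂_2: C_2 → C_1 sends each 2-simplex [p,q,r] to [q,r] − [p,r] + [p,q]. For instance
  ∂dfg = fg − dg + df,
  ∂bdg = dg − bg + bd.
The 18×12 boundary matrix has rank 12 and Smith normal form diag(1,1,1,1,1,1,1,1,1,1,1,2).

Now H_k = ker ∂_k / im ∂_{k+1}, so:

  H_0: rank C_0 − rank ∂_1 = 7 − 6 = 1, and the invariant factors of ∂_1 are all 1, so H_0 ≅ Z.
  H_1: rank ker ∂_1 − rank ∂_2 = (18 − 6) − 12 = 0, and ∂_2 has invariant factor 2 > 1, so H_1 ≅ Z_2.
  H_2: rank ker ∂_2 − rank ∂_3 = (12 − 12) − 0 = 0, and there is no ∂_3, so H_2 ≅ 0.

(K is a triangulation of the real projective plane RP^2.)

H_0 ≅ Z,  H_1 ≅ Z_2,  H_2 = 0.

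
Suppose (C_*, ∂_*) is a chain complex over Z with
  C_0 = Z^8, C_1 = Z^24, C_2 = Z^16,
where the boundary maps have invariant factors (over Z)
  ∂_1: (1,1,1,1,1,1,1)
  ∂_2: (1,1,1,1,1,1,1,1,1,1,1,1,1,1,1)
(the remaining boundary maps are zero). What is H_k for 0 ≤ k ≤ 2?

H_0 ≅ Z,  H_1 ≅ Z^2,  H_2 ≅ Z.

H_0: b_0 = 8 − 0 − 7 = 1; torsion from ∂_1 factors > 1: none. So H_0 ≅ Z.
H_1: b_1 = 24 − 7 − 15 = 2; torsion from ∂_2 factors > 1: none. So H_1 ≅ Z^2.
H_2: b_2 = 16 − 15 − 0 = 1; torsion from ∂_3 factors > 1: none. So H_2 ≅ Z.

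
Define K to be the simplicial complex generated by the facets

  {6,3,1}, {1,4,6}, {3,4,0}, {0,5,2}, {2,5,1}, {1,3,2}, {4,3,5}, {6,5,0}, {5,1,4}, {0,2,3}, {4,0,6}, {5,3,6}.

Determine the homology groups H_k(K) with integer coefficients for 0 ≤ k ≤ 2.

H_0 = Z,  H_1 = Z/2,  H_2 = 0.

Fix the vertex order 0 < 1 < 2 < 3 < 4 < 5 < 6 and write every simplex with vertices in increasing order. Then dim K = 2 and the simplices of K are:

  0-simplices (7): [0], [1], [2], [3], [4], [5], [6]
  1-simplices (18): [0,2], [0,3], [0,4], [0,5], [0,6], [1,2], [1,3], [1,4], [1,5], [1,6], [2,3], [2,5], [3,4], [3,5], [3,6], [4,5], [4,6], [5,6]
  2-simplices (12): [0,2,3], [0,2,5], [0,3,4], [0,4,6], [0,5,6], [1,2,3], [1,2,5], [1,3,6], [1,4,5], [1,4,6], [3,4,5], [3,5,6]

Hence C_0 ≅ Z^7, C_1 ≅ Z^18, C_2 ≅ Z^12.

Boundary ∂_1: C_1 → C_0 sends each edge [p,q] (with p < q) to q − p. For instance
  ∂[4,6] = [6] − [4].
The resulting 7×18 matrix has rank 6, and its Smith normal form has invariant factors (1,1,1,1,1,1).

Boundary ∂_2: C_2 → C_1 acts by ∂[p,q,r] = [q,r] − [p,r] + [p,q]. For instance
  ∂[0,3,4] = [3,4] − [0,4] + [0,3],
  ∂[1,2,3] = [2,3] − [1,3] + [1,2].
As a 18×12 matrix over Z this has rank 12, with invariant factors (1,1,1,1,1,1,1,1,1,1,1,2).

Now H_k = ker ∂_k / im ∂_{k+1}, so:

  H_0: rank C_0 − rank ∂_1 = 7 − 6 = 1, and the invariant factors of ∂_1 are all 1, so H_0 ≅ Z.
  H_1: rank ker ∂_1 − rank ∂_2 = (18 − 6) − 12 = 0, and ∂_2 has invariant factor 2 > 1, so H_1 ≅ Z/2.
  H_2: rank ker ∂_2 − rank ∂_3 = (12 − 12) − 0 = 0, and there is no ∂_3, so H_2 ≅ 0.

(K is a triangulation of the real projective plane RP^2.)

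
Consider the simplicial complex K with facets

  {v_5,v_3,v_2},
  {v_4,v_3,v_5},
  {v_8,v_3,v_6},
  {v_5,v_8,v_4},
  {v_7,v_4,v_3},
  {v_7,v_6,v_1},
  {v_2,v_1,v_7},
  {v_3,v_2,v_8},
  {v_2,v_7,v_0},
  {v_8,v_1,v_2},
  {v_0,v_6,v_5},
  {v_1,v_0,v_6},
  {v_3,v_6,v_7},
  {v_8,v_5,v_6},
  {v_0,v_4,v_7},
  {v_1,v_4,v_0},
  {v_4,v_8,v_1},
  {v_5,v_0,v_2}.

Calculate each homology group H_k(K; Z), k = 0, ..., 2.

Order the vertices as v_0 < v_1 < v_2 < v_3 < v_4 < v_5 < v_6 < v_7 < v_8. Listing each simplex with vertices in this order, K has dimension 2 with simplices:

  0-simplices (9): [v_0], [v_1], [v_2], [v_3], [v_4], [v_5], [v_6], [v_7], [v_8]
  1-simplices (27): (27 of them)
  2-simplices (18): (18 of them)

Hence C_0 ≅ Z^9, C_1 ≅ Z^27, C_2 ≅ Z^18.

Boundary ∂_1: C_1 → C_0 maps an edge to its endpoints' difference, ∂[p,q] = q − p. For instance
  ∂[v_0,v_7] = [v_7] − [v_0].
The 9×27 boundary matrix has rank 8 and Smith normal form diag(1,1,1,1,1,1,1,1).

The boundary map ∂_2: C_2 → C_1 maps a triangle to the signed sum of its edges. For instance
  ∂[v_3,v_6,v_8] = [v_6,v_8] − [v_3,v_8] + [v_3,v_6],
  ∂[v_1,v_2,v_7] = [v_2,v_7] − [v_1,v_7] + [v_1,v_2].
The 27×18 boundary matrix has rank 18 and Smith normal form diag(1,1,1,1,1,1,1,1,1,1,1,1,1,1,1,1,1,2).

From H_k ≅ ker(∂_k) / im(∂_{k+1}) we obtain:

  H_0: rank C_0 − rank ∂_1 = 9 − 8 = 1, and the invariant factors of ∂_1 are all 1, so H_0 ≅ Z.
  H_1: rank ker ∂_1 − rank ∂_2 = (27 − 8) − 18 = 1, and ∂_2 has invariant factor 2 > 1, so H_1 ≅ Z ⊕ Z/2Z.
  H_2: rank ker ∂_2 − rank ∂_3 = (18 − 18) − 0 = 0, and there is no ∂_3, so H_2 ≅ 0.

As a check, the Euler characteristic is 9 − 27 + 18 = 0, which agrees with 1 − 1 + 0 = 0.

H_0 = Z,  H_1 = Z ⊕ Z/2Z,  H_2 = 0.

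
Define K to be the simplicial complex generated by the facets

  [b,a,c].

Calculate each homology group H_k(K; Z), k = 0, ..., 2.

H_0 ≅ Z,  H_1 = 0,  H_2 = 0.

We work with the vertex ordering a < b < c. The simplices of K, each written with vertices in increasing order, are:

  0-simplices (3): a, b, c
  1-simplices (3): ab, ac, bc
  2-simplices (1): abc

so the chain groups are C_0 ≅ Z^3, C_1 ≅ Z^3, C_2 ≅ Z^1.

Boundary ∂_1: C_1 → C_0 sends each edge [p,q] (with p < q) to q − p. For instance
  ∂ac = c − a.
As a 3×3 matrix over Z this has rank 2, with invariant factors (1,1).

The boundary map ∂_2: C_2 → C_1 maps a triangle to the signed sum of its edges. For instance
  ∂abc = bc − ac + ab.
The resulting 3×1 matrix has rank 1, and its Smith normal form has invariant factors (1).

Reading off H_k = ker ∂_k / im ∂_{k+1}:

  H_0: rank C_0 − rank ∂_1 = 3 − 2 = 1, and the invariant factors of ∂_1 are all 1, so H_0 = Z.
  H_1: rank ker ∂_1 − rank ∂_2 = (3 − 2) − 1 = 0, and the invariant factors of ∂_2 are all 1, so H_1 = 0.
  H_2: rank ker ∂_2 − rank ∂_3 = (1 − 1) − 0 = 0, and there is no ∂_3, so H_2 = 0.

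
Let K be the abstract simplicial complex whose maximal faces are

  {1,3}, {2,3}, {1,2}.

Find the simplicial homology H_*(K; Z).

H_0 ≅ Z,  H_1 ≅ Z.

We work with the vertex ordering 1 < 2 < 3. The simplices of K, each written with vertices in increasing order, are:

  0-simplices (3): [1], [2], [3]
  1-simplices (3): [1,2], [1,3], [2,3]

so the chain groups are C_0 ≅ Z^3, C_1 ≅ Z^3.

∂_1: C_1 → C_0 is given by ∂[p,q] = [q] − [p]. For instance
  ∂[2,3] = [3] − [2].
As a 3×3 matrix over Z this has rank 2, with invariant factors (1,1).

From H_k ≅ ker(∂_k) / im(∂_{k+1}) we obtain:

  H_0: rank C_0 − rank ∂_1 = 3 − 2 = 1, and the invariant factors of ∂_1 are all 1, so H_0 = Z.
  H_1: rank ker ∂_1 − rank ∂_2 = (3 − 2) − 0 = 1, and there is no ∂_2, so H_1 = Z.

As a check, the Euler characteristic is 3 − 3 = 0, which agrees with 1 − 1 = 0.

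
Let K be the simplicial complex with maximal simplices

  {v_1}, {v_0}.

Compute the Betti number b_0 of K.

b_0 = 2.

Take the total order v_0 < v_1 on the vertex set. Then K (dimension 0) consists of the simplices:

  0-simplices (2): [v_0], [v_1]

giving chain groups C_0 ≅ Z^2.

Computing H_k = (kernel of ∂_k) / (image of ∂_{k+1}):

  H_0: rank C_0 − rank ∂_1 = 2 − 0 = 2, and there is no ∂_1, so H_0 ≅ Z^2.

Hence the Betti numbers are b_0 = 2.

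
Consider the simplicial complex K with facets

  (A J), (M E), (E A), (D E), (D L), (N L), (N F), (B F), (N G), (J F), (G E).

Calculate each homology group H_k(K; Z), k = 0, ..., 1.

H_0 ≅ Z,  H_1 ≅ Z^2.

K has 10 vertices, 11 edges.
rank ∂_0 = 0, rank ∂_1 = 9 ⇒ b_0 = 10 − 0 − 9 = 1; all invariant factors of ∂_1 are 1 so no torsion. So H_0 ≅ Z.
rank ∂_1 = 9, rank ∂_2 = 0 ⇒ b_1 = 11 − 9 − 0 = 2. So H_1 ≅ Z^2.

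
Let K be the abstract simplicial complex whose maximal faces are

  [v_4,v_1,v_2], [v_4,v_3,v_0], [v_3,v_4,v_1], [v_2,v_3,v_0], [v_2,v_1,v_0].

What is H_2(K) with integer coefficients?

H_2 ≅ 0.

Fix the vertex order v_0 < v_1 < v_2 < v_3 < v_4 and write every simplex with vertices in increasing order. Then dim K = 2 and the simplices of K are:

  0-simplices (5): [v_0], [v_1], [v_2], [v_3], [v_4]
  1-simplices (10): [v_0,v_1], [v_0,v_2], [v_0,v_3], [v_0,v_4], [v_1,v_2], [v_1,v_3], [v_1,v_4], [v_2,v_3], [v_2,v_4], [v_3,v_4]
  2-simplices (5): [v_0,v_1,v_2], [v_0,v_2,v_3], [v_0,v_3,v_4], [v_1,v_2,v_4], [v_1,v_3,v_4]

Hence C_0 ≅ Z^5, C_1 ≅ Z^10, C_2 ≅ Z^5.

The boundary map ∂_1: C_1 → C_0 is given by ∂[p,q] = [q] − [p]. For instance
  ∂[v_1,v_3] = [v_3] − [v_1].
As a 5×10 matrix over Z this has rank 4, with invariant factors (1,1,1,1).

Boundary ∂_2: C_2 → C_1 acts by ∂[p,q,r] = [q,r] − [p,r] + [p,q]. For instance
  ∂[v_1,v_3,v_4] = [v_3,v_4] − [v_1,v_4] + [v_1,v_3],
  ∂[v_0,v_3,v_4] = [v_3,v_4] − [v_0,v_4] + [v_0,v_3].
This gives a 10×5 integer matrix of rank 5; reducing to Smith normal form yields diagonal entries (1,1,1,1,1).

Now H_k = ker ∂_k / im ∂_{k+1}, so:

  H_2: rank ker ∂_2 − rank ∂_3 = (5 − 5) − 0 = 0, and there is no ∂_3, so H_2 = 0.

(K is a triangulation of the Möbius band.)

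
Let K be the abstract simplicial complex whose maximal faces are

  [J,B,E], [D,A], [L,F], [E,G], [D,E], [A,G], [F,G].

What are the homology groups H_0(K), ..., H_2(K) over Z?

Order the vertices as A < B < D < E < F < G < J < L. Listing each simplex with vertices in this order, K has dimension 2 with simplices:

  0-simplices (8): A, B, D, E, F, G, J, L
  1-simplices (9): AD, AG, BE, BJ, DE, EG, EJ, FG, FL
  2-simplices (1): BEJ

so the chain groups are C_0 ≅ Z^8, C_1 ≅ Z^9, C_2 ≅ Z^1.

∂_1: C_1 → C_0 sends each edge [p,q] (with p < q) to q − p.
The resulting 8×9 matrix has rank 7, and its Smith normal form has invariant factors (1,1,1,1,1,1,1).

∂_2: C_2 → C_1 maps a triangle to the signed sum of its edges. For instance
  ∂BEJ = EJ − BJ + BE.
This gives a 9×1 integer matrix of rank 1; reducing to Smith normal form yields diagonal entries (1).

Reading off H_k = ker ∂_k / im ∂_{k+1}:

  H_0: rank C_0 − rank ∂_1 = 8 − 7 = 1, and the invariant factors of ∂_1 are all 1, so H_0 = Z.
  H_1: rank ker ∂_1 − rank ∂_2 = (9 − 7) − 1 = 1, and the invariant factors of ∂_2 are all 1, so H_1 = Z.
  H_2: rank ker ∂_2 − rank ∂_3 = (1 − 1) − 0 = 0, and there is no ∂_3, so H_2 = 0.

As a check, the Euler characteristic is 8 − 9 + 1 = 0, which agrees with 1 − 1 + 0 = 0.

H_0 = Z,  H_1 = Z,  H_2 = 0.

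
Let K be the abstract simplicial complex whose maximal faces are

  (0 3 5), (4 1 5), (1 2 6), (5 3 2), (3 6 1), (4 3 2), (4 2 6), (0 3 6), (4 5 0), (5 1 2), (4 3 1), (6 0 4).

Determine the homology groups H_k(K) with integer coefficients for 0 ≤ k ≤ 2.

We work with the vertex ordering 0 < 1 < 2 < 3 < 4 < 5 < 6. The simplices of K, each written with vertices in increasing order, are:

  0-simplices (7): [0], [1], [2], [3], [4], [5], [6]
  1-simplices (18): [0,3], [0,4], [0,5], [0,6], [1,2], [1,3], [1,4], [1,5], [1,6], [2,3], [2,4], [2,5], [2,6], [3,4], [3,5], [3,6], [4,5], [4,6]
  2-simplices (12): [0,3,5], [0,3,6], [0,4,5], [0,4,6], [1,2,5], [1,2,6], [1,3,4], [1,3,6], [1,4,5], [2,3,4], [2,3,5], [2,4,6]

Hence C_0 ≅ Z^7, C_1 ≅ Z^18, C_2 ≅ Z^12.

∂_1: C_1 → C_0 is given by ∂[p,q] = [q] − [p].
As a 7×18 matrix over Z this has rank 6, with invariant factors (1,1,1,1,1,1).

The boundary map ∂_2: C_2 → C_1 acts by ∂[p,q,r] = [q,r] − [p,r] + [p,q]. For instance
  ∂[0,3,5] = [3,5] − [0,5] + [0,3],
  ∂[0,4,5] = [4,5] − [0,5] + [0,4].
This gives a 18×12 integer matrix of rank 12; reducing to Smith normal form yields diagonal entries (1,1,1,1,1,1,1,1,1,1,1,2).

Reading off H_k = ker ∂_k / im ∂_{k+1}:

  H_0: rank C_0 − rank ∂_1 = 7 − 6 = 1, and the invariant factors of ∂_1 are all 1, so H_0 = Z.
  H_1: rank ker ∂_1 − rank ∂_2 = (18 − 6) − 12 = 0, and ∂_2 has invariant factor 2 > 1, so H_1 = Z/2.
  H_2: rank ker ∂_2 − rank ∂_3 = (12 − 12) − 0 = 0, and there is no ∂_3, so H_2 = 0.

(K is a triangulation of the real projective plane RP^2.)

H_0 = Z,  H_1 = Z/2,  H_2 = 0.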